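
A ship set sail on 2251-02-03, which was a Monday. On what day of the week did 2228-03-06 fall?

Thursday

Count forward from the earlier date (March 6, 2228) to the later (February 3, 2251):
Day-of-year of March 6, 2228: 66.
Day-of-year of February 3, 2251: 34.
2228 has 366 days, so 366 − 66 = 300 days remain in 2228.
Full years 2229–2250: 17 common + 5 leap = 17×365 + 5×366 = 8035 days.
Total: 300 + 8035 + 34 = 8369 days.
8369 mod 7 = 4, so 4 days before Monday is Thursday.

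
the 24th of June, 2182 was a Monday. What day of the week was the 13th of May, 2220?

Saturday

Day-of-year of June 24, 2182: 175.
Day-of-year of May 13, 2220: 134.
2182 has 365 days, so 365 − 175 = 190 days remain in 2182.
Full years 2183–2219: 29 common + 8 leap = 29×365 + 8×366 = 13513 days.
Total: 190 + 13513 + 134 = 13837 days.
13837 mod 7 = 5, so 5 days after Monday is Saturday.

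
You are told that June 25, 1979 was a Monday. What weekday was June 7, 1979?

Thursday

Count forward from the earlier date (June 7, 1979) to the later (June 25, 1979):
Within June 1979: 25 − 7 = 18 days.
18 mod 7 = 4, so 4 days before Monday is Thursday.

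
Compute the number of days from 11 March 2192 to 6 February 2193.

March 2192: 31 − 11 = 20 days remain.
Then 10 full months totalling 306 days.
February 1–6, 2193: 6 days (2193 is not a leap year).
Total: 20 + 306 + 6 = 332 days.

332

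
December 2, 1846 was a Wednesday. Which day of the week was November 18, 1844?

Count forward from the earlier date (November 18, 1844) to the later (December 2, 1846):
November 18, 1844 → November 18, 1845: 365 days.
November 18, 1845 → November 18, 1846: 365 days.
November 1846: 30 − 18 = 12 days remain.
December 1–2, 1846: 2 days.
Residual: 14 days.
Total: 744 days.
744 mod 7 = 2, so 2 days before Wednesday is Monday.

Monday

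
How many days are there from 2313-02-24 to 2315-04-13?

Day-of-year of February 24, 2313: 55.
Day-of-year of April 13, 2315: 103.
2313 has 365 days, so 365 − 55 = 310 days remain in 2313.
Full years: 2314: 365. Sum = 365.
Total: 310 + 365 + 103 = 778 days.

778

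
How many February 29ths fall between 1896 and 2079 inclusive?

45

Years divisible by 4: 1896, 1900, …, 2076 — 46 in all.
Of these, 1900 is divisible by 100 but not 400, so not leap.
2000 is divisible by 400, so still leap.
Leap years: 46 − 1 = 45.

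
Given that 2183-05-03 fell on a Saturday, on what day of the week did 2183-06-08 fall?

Sunday

May 2183: 31 − 3 = 28 days remain.
June 1–8, 2183: 8 days.
Total: 28 + 8 = 36 days.
36 mod 7 = 1, so 1 day after Saturday is Sunday.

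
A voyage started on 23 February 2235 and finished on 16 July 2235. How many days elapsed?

February 2235: 28 − 23 = 5 days remain (2235 is not a leap year, so February has 28 days).
Then March (31), April (30), May (31), June (30): 31 + 30 + 31 + 30 = 122 days.
July 1–16, 2235: 16 days.
Total: 5 + 122 + 16 = 143 days.

143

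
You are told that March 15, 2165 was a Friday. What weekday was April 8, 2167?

Wednesday

Day-of-year of March 15, 2165: 74.
Day-of-year of April 8, 2167: 98.
2165 has 365 days, so 365 − 74 = 291 days remain in 2165.
Full years: 2166: 365. Sum = 365.
Total: 291 + 365 + 98 = 754 days.
754 mod 7 = 5, so 5 days after Friday is Wednesday.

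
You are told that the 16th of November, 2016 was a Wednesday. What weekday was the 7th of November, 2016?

Count forward from the earlier date (November 7, 2016) to the later (November 16, 2016):
Within November 2016: 16 − 7 = 9 days.
9 mod 7 = 2, so 2 days before Wednesday is Monday.

Monday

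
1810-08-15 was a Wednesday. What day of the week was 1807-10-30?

Friday

Count forward from the earlier date (October 30, 1807) to the later (August 15, 1810):
October 30, 1807 → October 30, 1808: 366 days (1808 is a leap year).
October 30, 1808 → October 30, 1809: 365 days.
October 1809: 31 − 30 = 1 day remains.
Then 9 full months totalling 273 days.
August 1–15, 1810: 15 days.
Residual: 289 days.
Total: 1020 days.
1020 mod 7 = 5, so 5 days before Wednesday is Friday.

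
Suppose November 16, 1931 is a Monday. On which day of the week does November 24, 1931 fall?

Tuesday

Within November 1931: 24 − 16 = 8 days.
8 mod 7 = 1, so 1 day after Monday is Tuesday.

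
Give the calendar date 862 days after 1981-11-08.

1984-03-19

Count 862 days after November 8, 1981:
Day-of-year of November 8, 1981: 312.
Day-of-year of March 19, 1984: 79.
1981 has 365 days, so 365 − 312 = 53 days remain in 1981.
Full years: 1982: 365; 1983: 365. Sum = 730.
Total: 53 + 730 + 79 = 862 days.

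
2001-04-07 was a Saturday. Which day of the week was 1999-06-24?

Thursday

Count forward from the earlier date (June 24, 1999) to the later (April 7, 2001):
Day-of-year of June 24, 1999: 175.
Day-of-year of April 7, 2001: 97.
1999 has 365 days, so 365 − 175 = 190 days remain in 1999.
Full years: 2000: 366. Sum = 366.
Total: 190 + 366 + 97 = 653 days.
653 mod 7 = 2, so 2 days before Saturday is Thursday.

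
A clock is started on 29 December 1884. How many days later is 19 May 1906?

Day-of-year of December 29, 1884: 364.
Day-of-year of May 19, 1906: 139.
1884 has 366 days, so 366 − 364 = 2 days remain in 1884.
Full years 1885–1905: 17 common + 4 leap = 17×365 + 4×366 = 7669 days.
Total: 2 + 7669 + 139 = 7810 days.

7810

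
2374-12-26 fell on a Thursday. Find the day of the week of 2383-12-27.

Tuesday

From December 26, 2374 to December 26, 2383: 9 years, of which 2 contain a Feb 29 — 7×365 + 2×366 = 3287 days.
Within December 2383: 27 − 26 = 1 day.
Total: 3288 days.
3288 mod 7 = 5, so 5 days after Thursday is Tuesday.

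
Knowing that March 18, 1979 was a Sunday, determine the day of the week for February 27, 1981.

March 18, 1979 → March 18, 1980: 366 days (1980 is a leap year).
March 1980: 31 − 18 = 13 days remain.
Then 10 full months totalling 306 days.
February 1–27, 1981: 27 days (1981 is not a leap year).
Residual: 346 days.
Total: 712 days.
712 mod 7 = 5, so 5 days after Sunday is Friday.

Friday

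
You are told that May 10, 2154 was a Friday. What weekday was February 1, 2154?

Friday

Count forward from the earlier date (February 1, 2154) to the later (May 10, 2154):
February 2154: 28 − 1 = 27 days remain (2154 is not a leap year, so February has 28 days).
Then March (31), April (30): 31 + 30 = 61 days.
May 1–10, 2154: 10 days.
Total: 27 + 61 + 10 = 98 days.
98 is a multiple of 7, so February 1, 2154 falls on the same weekday: Friday.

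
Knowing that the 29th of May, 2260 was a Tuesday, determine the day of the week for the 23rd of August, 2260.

Thursday

May 2260: 31 − 29 = 2 days remain.
Then June (30), July (31): 30 + 31 = 61 days.
August 1–23, 2260: 23 days.
Total: 2 + 61 + 23 = 86 days.
86 mod 7 = 2, so 2 days after Tuesday is Thursday.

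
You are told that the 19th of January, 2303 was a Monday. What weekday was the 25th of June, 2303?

Thursday

January 2303: 31 − 19 = 12 days remain.
Then February 2303 (28), March (31), April (30), May (31): 28 + 31 + 30 + 31 = 120 days.
June 1–25, 2303: 25 days.
Total: 12 + 120 + 25 = 157 days.
157 mod 7 = 3, so 3 days after Monday is Thursday.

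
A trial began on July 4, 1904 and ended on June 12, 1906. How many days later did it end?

Day-of-year of July 4, 1904: 186.
Day-of-year of June 12, 1906: 163.
1904 has 366 days, so 366 − 186 = 180 days remain in 1904.
Full years: 1905: 365. Sum = 365.
Total: 180 + 365 + 163 = 708 days.

708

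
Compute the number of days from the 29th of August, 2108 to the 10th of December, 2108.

103

August 2108: 31 − 29 = 2 days remain.
Then September (30), October (31), November (30): 30 + 31 + 30 = 91 days.
December 1–10, 2108: 10 days.
Total: 2 + 91 + 10 = 103 days.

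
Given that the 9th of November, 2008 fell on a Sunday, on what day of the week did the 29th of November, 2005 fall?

Tuesday

Count forward from the earlier date (November 29, 2005) to the later (November 9, 2008):
November 29, 2005 → November 29, 2006: 365 days.
November 29, 2006 → November 29, 2007: 365 days.
November 2007: 30 − 29 = 1 day remains.
Then 11 full months totalling 336 days.
November 1–9, 2008: 9 days.
Residual: 346 days.
Total: 1076 days.
1076 mod 7 = 5, so 5 days before Sunday is Tuesday.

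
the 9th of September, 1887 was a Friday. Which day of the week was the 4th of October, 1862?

Saturday

Count forward from the earlier date (October 4, 1862) to the later (September 9, 1887):
From October 4, 1862 to October 4, 1886: 24 years, of which 6 contain a Feb 29 — 18×365 + 6×366 = 8766 days.
October 1886: 31 − 4 = 27 days remain.
Then 10 full months totalling 304 days.
September 1–9, 1887: 9 days.
Residual: 340 days.
Total: 9106 days.
9106 mod 7 = 6, so 6 days before Friday is Saturday.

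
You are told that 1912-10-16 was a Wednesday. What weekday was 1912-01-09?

Tuesday

Count forward from the earlier date (January 9, 1912) to the later (October 16, 1912):
January 1912: 31 − 9 = 22 days remain.
Then February 1912 (29), March (31), April (30), May (31), June (30), July (31), August (31), September (30): 29 + 31 + 30 + 31 + 30 + 31 + 31 + 30 = 243 days.
October 1–16, 1912: 16 days.
Total: 22 + 243 + 16 = 281 days.
281 mod 7 = 1, so 1 day before Wednesday is Tuesday.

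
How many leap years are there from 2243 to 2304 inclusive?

Years divisible by 4: 2244, 2248, …, 2304 — 16 in all.
Of these, 2300 is divisible by 100 but not 400, so not leap.
Leap years: 16 − 1 = 15.

15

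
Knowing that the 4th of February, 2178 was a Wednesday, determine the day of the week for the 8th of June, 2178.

Monday

February 2178: 28 − 4 = 24 days remain (2178 is not a leap year, so February has 28 days).
Then March (31), April (30), May (31): 31 + 30 + 31 = 92 days.
June 1–8, 2178: 8 days.
Total: 24 + 92 + 8 = 124 days.
124 mod 7 = 5, so 5 days after Wednesday is Monday.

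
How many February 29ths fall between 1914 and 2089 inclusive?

44

Years divisible by 4: 1916, 1920, …, 2088 — 44 in all.
2000 is divisible by 400, so still leap.
No century exceptions apply. Count: 44.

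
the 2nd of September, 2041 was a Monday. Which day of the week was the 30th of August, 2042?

Saturday

September 2041: 30 − 2 = 28 days remain.
Then 10 full months totalling 304 days.
August 1–30, 2042: 30 days.
Total: 28 + 304 + 30 = 362 days.
362 mod 7 = 5, so 5 days after Monday is Saturday.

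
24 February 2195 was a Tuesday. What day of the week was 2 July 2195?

Thursday

February 2195: 28 − 24 = 4 days remain (2195 is not a leap year, so February has 28 days).
Then March (31), April (30), May (31), June (30): 31 + 30 + 31 + 30 = 122 days.
July 1–2, 2195: 2 days.
Total: 4 + 122 + 2 = 128 days.
128 mod 7 = 2, so 2 days after Tuesday is Thursday.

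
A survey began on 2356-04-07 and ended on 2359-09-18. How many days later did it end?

Day-of-year of April 7, 2356: 98.
Day-of-year of September 18, 2359: 261.
2356 has 366 days, so 366 − 98 = 268 days remain in 2356.
Full years: 2357: 365; 2358: 365. Sum = 730.
Total: 268 + 730 + 261 = 1259 days.

1259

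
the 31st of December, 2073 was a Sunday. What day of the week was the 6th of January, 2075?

Day-of-year of December 31, 2073: 365.
Day-of-year of January 6, 2075: 6.
2073 has 365 days, so 365 − 365 = 0 days remain in 2073.
Full years: 2074: 365. Sum = 365.
Total: 0 + 365 + 6 = 371 days.
371 is a multiple of 7, so the 6th of January, 2075 falls on the same weekday: Sunday.

Sunday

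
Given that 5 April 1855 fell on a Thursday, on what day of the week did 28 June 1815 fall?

Wednesday

Count forward from the earlier date (June 28, 1815) to the later (April 5, 1855):
Day-of-year of June 28, 1815: 179.
Day-of-year of April 5, 1855: 95.
1815 has 365 days, so 365 − 179 = 186 days remain in 1815.
Full years 1816–1854: 29 common + 10 leap = 29×365 + 10×366 = 14245 days.
Total: 186 + 14245 + 95 = 14526 days.
14526 mod 7 = 1, so 1 day before Thursday is Wednesday.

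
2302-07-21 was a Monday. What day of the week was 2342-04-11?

Saturday

Day-of-year of July 21, 2302: 202.
Day-of-year of April 11, 2342: 101.
2302 has 365 days, so 365 − 202 = 163 days remain in 2302.
Full years 2303–2341: 29 common + 10 leap = 29×365 + 10×366 = 14245 days.
Total: 163 + 14245 + 101 = 14509 days.
14509 mod 7 = 5, so 5 days after Monday is Saturday.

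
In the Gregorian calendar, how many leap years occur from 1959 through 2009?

Years divisible by 4: 1960, 1964, …, 2008 — 13 in all.
2000 is divisible by 400, so still leap.
No century exceptions apply. Count: 13.

13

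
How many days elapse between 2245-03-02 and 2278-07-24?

From March 2, 2245 to March 2, 2278: 33 years, of which 8 contain a Feb 29 — 25×365 + 8×366 = 12053 days.
March 2278: 31 − 2 = 29 days remain.
Then April (30), May (31), June (30): 30 + 31 + 30 = 91 days.
July 1–24, 2278: 24 days.
Residual: 144 days.
Total: 12197 days.

12197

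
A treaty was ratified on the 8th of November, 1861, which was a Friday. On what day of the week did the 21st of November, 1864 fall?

Monday

Day-of-year of November 8, 1861: 312.
Day-of-year of November 21, 1864: 326.
1861 has 365 days, so 365 − 312 = 53 days remain in 1861.
Full years: 1862: 365; 1863: 365. Sum = 730.
Total: 53 + 730 + 326 = 1109 days.
1109 mod 7 = 3, so 3 days after Friday is Monday.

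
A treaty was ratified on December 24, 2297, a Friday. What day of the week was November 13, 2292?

Sunday

Count forward from the earlier date (November 13, 2292) to the later (December 24, 2297):
Day-of-year of November 13, 2292: 318.
Day-of-year of December 24, 2297: 358.
2292 has 366 days, so 366 − 318 = 48 days remain in 2292.
Full years: 2293: 365; 2294: 365; 2295: 365; 2296: 366. Sum = 1461.
Total: 48 + 1461 + 358 = 1867 days.
1867 mod 7 = 5, so 5 days before Friday is Sunday.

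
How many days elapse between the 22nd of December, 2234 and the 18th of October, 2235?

300

December 2234: 31 − 22 = 9 days remain.
Then 9 full months totalling 273 days.
October 1–18, 2235: 18 days.
Total: 9 + 273 + 18 = 300 days.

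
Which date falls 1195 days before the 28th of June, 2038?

the 21st of March, 2035

Count 1195 days before June 28, 2038:
Day-of-year of March 21, 2035: 80.
Day-of-year of June 28, 2038: 179.
2035 has 365 days, so 365 − 80 = 285 days remain in 2035.
Full years: 2036: 366; 2037: 365. Sum = 731.
Total: 285 + 731 + 179 = 1195 days.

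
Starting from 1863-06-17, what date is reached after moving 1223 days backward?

1860-02-10

Count 1223 days before June 17, 1863:
Day-of-year of February 10, 1860: 41.
Day-of-year of June 17, 1863: 168.
1860 has 366 days, so 366 − 41 = 325 days remain in 1860.
Full years: 1861: 365; 1862: 365. Sum = 730.
Total: 325 + 730 + 168 = 1223 days.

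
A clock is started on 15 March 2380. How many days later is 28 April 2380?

March 2380: 31 − 15 = 16 days remain.
April 1–28, 2380: 28 days.
Total: 16 + 28 = 44 days.

44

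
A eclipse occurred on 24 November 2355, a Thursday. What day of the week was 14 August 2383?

Sunday

Day-of-year of November 24, 2355: 328.
Day-of-year of August 14, 2383: 226.
2355 has 365 days, so 365 − 328 = 37 days remain in 2355.
Full years 2356–2382: 20 common + 7 leap = 20×365 + 7×366 = 9862 days.
Total: 37 + 9862 + 226 = 10125 days.
10125 mod 7 = 3, so 3 days after Thursday is Sunday.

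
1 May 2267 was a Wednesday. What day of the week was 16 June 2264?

Count forward from the earlier date (June 16, 2264) to the later (May 1, 2267):
Day-of-year of June 16, 2264: 168.
Day-of-year of May 1, 2267: 121.
2264 has 366 days, so 366 − 168 = 198 days remain in 2264.
Full years: 2265: 365; 2266: 365. Sum = 730.
Total: 198 + 730 + 121 = 1049 days.
1049 mod 7 = 6, so 6 days before Wednesday is Thursday.

Thursday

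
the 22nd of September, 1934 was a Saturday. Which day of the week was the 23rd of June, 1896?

Count forward from the earlier date (June 23, 1896) to the later (September 22, 1934):
Day-of-year of June 23, 1896: 175.
Day-of-year of September 22, 1934: 265.
1896 has 366 days, so 366 − 175 = 191 days remain in 1896.
Full years 1897–1933: 29 common + 8 leap = 29×365 + 8×366 = 13513 days.
Total: 191 + 13513 + 265 = 13969 days.
13969 mod 7 = 4, so 4 days before Saturday is Tuesday.

Tuesday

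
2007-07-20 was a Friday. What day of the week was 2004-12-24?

Friday

Count forward from the earlier date (December 24, 2004) to the later (July 20, 2007):
December 24, 2004 → December 24, 2005: 365 days.
December 24, 2005 → December 24, 2006: 365 days.
December 2006: 31 − 24 = 7 days remain.
Then January (31), February 2007 (28), March (31), April (30), May (31), June (30): 31 + 28 + 31 + 30 + 31 + 30 = 181 days.
July 1–20, 2007: 20 days.
Residual: 208 days.
Total: 938 days.
938 is a multiple of 7, so 2004-12-24 falls on the same weekday: Friday.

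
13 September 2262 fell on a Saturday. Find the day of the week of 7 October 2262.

Tuesday

September 2262: 30 − 13 = 17 days remain.
October 1–7, 2262: 7 days.
Total: 17 + 7 = 24 days.
24 mod 7 = 3, so 3 days after Saturday is Tuesday.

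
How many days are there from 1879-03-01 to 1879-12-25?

299

March 1879: 31 − 1 = 30 days remain.
Then April (30), May (31), June (30), July (31), August (31), September (30), October (31), November (30): 30 + 31 + 30 + 31 + 31 + 30 + 31 + 30 = 244 days.
December 1–25, 1879: 25 days.
Total: 30 + 244 + 25 = 299 days.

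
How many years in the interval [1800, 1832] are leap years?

8

Years divisible by 4 in [1800, 1832]: 1800, 1804, 1808, 1812, 1816, 1820, 1824, 1828, 1832.
Of these, 1800 is divisible by 100 but not 400, so not leap.
Leap years: 9 − 1 = 8.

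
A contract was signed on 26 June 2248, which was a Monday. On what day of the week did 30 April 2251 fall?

Wednesday

June 26, 2248 → June 26, 2249: 365 days.
June 26, 2249 → June 26, 2250: 365 days.
June 2250: 30 − 26 = 4 days remain.
Then 9 full months totalling 274 days.
April 1–30, 2251: 30 days.
Residual: 308 days.
Total: 1038 days.
1038 mod 7 = 2, so 2 days after Monday is Wednesday.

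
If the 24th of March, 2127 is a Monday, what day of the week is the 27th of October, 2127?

Monday

March 2127: 31 − 24 = 7 days remain.
Then April (30), May (31), June (30), July (31), August (31), September (30): 30 + 31 + 30 + 31 + 31 + 30 = 183 days.
October 1–27, 2127: 27 days.
Total: 7 + 183 + 27 = 217 days.
217 is a multiple of 7, so the 27th of October, 2127 falls on the same weekday: Monday.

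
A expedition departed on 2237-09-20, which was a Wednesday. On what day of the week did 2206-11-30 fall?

Sunday

Count forward from the earlier date (November 30, 2206) to the later (September 20, 2237):
From November 30, 2206 to November 30, 2236: 30 years, of which 8 contain a Feb 29 — 22×365 + 8×366 = 10958 days.
November 2236: 30 − 30 = 0 days remain.
Then 9 full months totalling 274 days.
September 1–20, 2237: 20 days.
Residual: 294 days.
Total: 11252 days.
11252 mod 7 = 3, so 3 days before Wednesday is Sunday.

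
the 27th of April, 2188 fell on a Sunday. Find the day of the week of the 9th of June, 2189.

Tuesday

April 2188: 30 − 27 = 3 days remain.
Then 13 full months totalling 396 days.
June 1–9, 2189: 9 days.
Total: 3 + 396 + 9 = 408 days.
408 mod 7 = 2, so 2 days after Sunday is Tuesday.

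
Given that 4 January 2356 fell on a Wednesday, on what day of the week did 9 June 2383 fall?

Thursday

Day-of-year of January 4, 2356: 4.
Day-of-year of June 9, 2383: 160.
2356 has 366 days, so 366 − 4 = 362 days remain in 2356.
Full years 2357–2382: 20 common + 6 leap = 20×365 + 6×366 = 9496 days.
Total: 362 + 9496 + 160 = 10018 days.
10018 mod 7 = 1, so 1 day after Wednesday is Thursday.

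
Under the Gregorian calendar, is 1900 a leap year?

1900 is not a leap year (divisible by 100 but not 400).

No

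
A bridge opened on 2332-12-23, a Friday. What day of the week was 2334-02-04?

December 2332: 31 − 23 = 8 days remain.
Then 13 full months totalling 396 days.
February 1–4, 2334: 4 days (2334 is not a leap year).
Total: 8 + 396 + 4 = 408 days.
408 mod 7 = 2, so 2 days after Friday is Sunday.

Sunday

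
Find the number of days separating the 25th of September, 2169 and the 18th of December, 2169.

September 2169: 30 − 25 = 5 days remain.
Then October (31), November (30): 31 + 30 = 61 days.
December 1–18, 2169: 18 days.
Total: 5 + 61 + 18 = 84 days.

84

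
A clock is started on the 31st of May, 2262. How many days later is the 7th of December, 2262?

May 2262: 31 − 31 = 0 days remain.
Then June (30), July (31), August (31), September (30), October (31), November (30): 30 + 31 + 31 + 30 + 31 + 30 = 183 days.
December 1–7, 2262: 7 days.
Total: 0 + 183 + 7 = 190 days.

190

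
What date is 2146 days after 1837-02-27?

1843-01-13

Count 2146 days after February 27, 1837:
February 27, 1837 → February 27, 1838: 365 days.
February 27, 1838 → February 27, 1839: 365 days.
February 27, 1839 → February 27, 1840: 365 days.
February 27, 1840 → February 27, 1841: 366 days (1840 is a leap year).
February 27, 1841 → February 27, 1842: 365 days.
February 1842: 28 − 27 = 1 day remains (1842 is not a leap year, so February has 28 days).
Then 10 full months totalling 306 days.
January 1–13, 1843: 13 days.
Residual: 320 days.
Total: 2146 days.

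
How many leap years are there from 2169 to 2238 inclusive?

Years divisible by 4: 2172, 2176, …, 2236 — 17 in all.
Of these, 2200 is divisible by 100 but not 400, so not leap.
Leap years: 17 − 1 = 16.

16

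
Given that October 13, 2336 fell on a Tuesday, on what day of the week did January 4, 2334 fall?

Count forward from the earlier date (January 4, 2334) to the later (October 13, 2336):
Day-of-year of January 4, 2334: 4.
Day-of-year of October 13, 2336: 287.
2334 has 365 days, so 365 − 4 = 361 days remain in 2334.
Full years: 2335: 365. Sum = 365.
Total: 361 + 365 + 287 = 1013 days.
1013 mod 7 = 5, so 5 days before Tuesday is Thursday.

Thursday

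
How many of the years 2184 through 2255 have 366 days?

Years divisible by 4: 2184, 2188, …, 2252 — 18 in all.
Of these, 2200 is divisible by 100 but not 400, so not leap.
Leap years: 18 − 1 = 17.

17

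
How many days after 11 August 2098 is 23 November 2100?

Day-of-year of August 11, 2098: 223.
Day-of-year of November 23, 2100: 327.
2098 has 365 days, so 365 − 223 = 142 days remain in 2098.
Full years: 2099: 365. Sum = 365.
Total: 142 + 365 + 327 = 834 days.

834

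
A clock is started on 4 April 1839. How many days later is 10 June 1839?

67

April 1839: 30 − 4 = 26 days remain.
Then May (31): 31 days.
June 1–10, 1839: 10 days.
Total: 26 + 31 + 10 = 67 days.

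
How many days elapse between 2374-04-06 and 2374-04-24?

18

Within April 2374: 24 − 6 = 18 days.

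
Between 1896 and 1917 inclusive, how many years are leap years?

Years divisible by 4 in [1896, 1917]: 1896, 1900, 1904, 1908, 1912, 1916.
Of these, 1900 is divisible by 100 but not 400, so not leap.
Leap years: 6 − 1 = 5.

5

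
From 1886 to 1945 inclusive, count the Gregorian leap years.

Years divisible by 4: 1888, 1892, …, 1944 — 15 in all.
Of these, 1900 is divisible by 100 but not 400, so not leap.
Leap years: 15 − 1 = 14.

14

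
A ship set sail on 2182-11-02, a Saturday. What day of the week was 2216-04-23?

Tuesday

Day-of-year of November 2, 2182: 306.
Day-of-year of April 23, 2216: 114.
2182 has 365 days, so 365 − 306 = 59 days remain in 2182.
Full years 2183–2215: 26 common + 7 leap = 26×365 + 7×366 = 12052 days.
Total: 59 + 12052 + 114 = 12225 days.
12225 mod 7 = 3, so 3 days after Saturday is Tuesday.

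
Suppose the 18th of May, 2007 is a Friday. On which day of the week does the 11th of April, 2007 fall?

Wednesday

Count forward from the earlier date (April 11, 2007) to the later (May 18, 2007):
April 2007: 30 − 11 = 19 days remain.
May 1–18, 2007: 18 days.
Total: 19 + 18 = 37 days.
37 mod 7 = 2, so 2 days before Friday is Wednesday.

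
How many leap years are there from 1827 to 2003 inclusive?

43

Years divisible by 4: 1828, 1832, …, 2000 — 44 in all.
Of these, 1900 is divisible by 100 but not 400, so not leap.
2000 is divisible by 400, so still leap.
Leap years: 44 − 1 = 43.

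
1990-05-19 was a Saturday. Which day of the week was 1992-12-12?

May 19, 1990 → May 19, 1991: 365 days.
May 19, 1991 → May 19, 1992: 366 days (1992 is a leap year).
May 1992: 31 − 19 = 12 days remain.
Then June (30), July (31), August (31), September (30), October (31), November (30): 30 + 31 + 31 + 30 + 31 + 30 = 183 days.
December 1–12, 1992: 12 days.
Residual: 207 days.
Total: 938 days.
938 is a multiple of 7, so 1992-12-12 falls on the same weekday: Saturday.

Saturday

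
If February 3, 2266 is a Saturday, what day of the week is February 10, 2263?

Tuesday

Count forward from the earlier date (February 10, 2263) to the later (February 3, 2266):
Day-of-year of February 10, 2263: 41.
Day-of-year of February 3, 2266: 34.
2263 has 365 days, so 365 − 41 = 324 days remain in 2263.
Full years: 2264: 366; 2265: 365. Sum = 731.
Total: 324 + 731 + 34 = 1089 days.
1089 mod 7 = 4, so 4 days before Saturday is Tuesday.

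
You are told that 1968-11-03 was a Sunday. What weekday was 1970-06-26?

Friday

November 3, 1968 → November 3, 1969: 365 days.
November 1969: 30 − 3 = 27 days remain.
Then December (31), January (31), February 1970 (28), March (31), April (30), May (31): 31 + 31 + 28 + 31 + 30 + 31 = 182 days.
June 1–26, 1970: 26 days.
Residual: 235 days.
Total: 600 days.
600 mod 7 = 5, so 5 days after Sunday is Friday.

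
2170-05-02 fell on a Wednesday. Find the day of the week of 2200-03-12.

From May 2, 2170 to May 2, 2199: 29 years, of which 7 contain a Feb 29 — 22×365 + 7×366 = 10592 days.
May 2199: 31 − 2 = 29 days remain.
Then 9 full months totalling 273 days.
March 1–12, 2200: 12 days.
Residual: 314 days.
Total: 10906 days.
10906 is a multiple of 7, so 2200-03-12 falls on the same weekday: Wednesday.

Wednesday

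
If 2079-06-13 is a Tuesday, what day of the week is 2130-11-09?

Thursday

Day-of-year of June 13, 2079: 164.
Day-of-year of November 9, 2130: 313.
2079 has 365 days, so 365 − 164 = 201 days remain in 2079.
Full years 2080–2129: 38 common + 12 leap = 38×365 + 12×366 = 18262 days.
Total: 201 + 18262 + 313 = 18776 days.
18776 mod 7 = 2, so 2 days after Tuesday is Thursday.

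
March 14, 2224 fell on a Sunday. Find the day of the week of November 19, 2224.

March 2224: 31 − 14 = 17 days remain.
Then April (30), May (31), June (30), July (31), August (31), September (30), October (31): 30 + 31 + 30 + 31 + 31 + 30 + 31 = 214 days.
November 1–19, 2224: 19 days.
Total: 17 + 214 + 19 = 250 days.
250 mod 7 = 5, so 5 days after Sunday is Friday.

Friday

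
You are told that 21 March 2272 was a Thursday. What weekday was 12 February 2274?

March 21, 2272 → March 21, 2273: 365 days.
March 2273: 31 − 21 = 10 days remain.
Then 10 full months totalling 306 days.
February 1–12, 2274: 12 days (2274 is not a leap year).
Residual: 328 days.
Total: 693 days.
693 is a multiple of 7, so 12 February 2274 falls on the same weekday: Thursday.

Thursday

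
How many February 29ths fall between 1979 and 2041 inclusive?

Years divisible by 4: 1980, 1984, …, 2040 — 16 in all.
2000 is divisible by 400, so still leap.
No century exceptions apply. Count: 16.

16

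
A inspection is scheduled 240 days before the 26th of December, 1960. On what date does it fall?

the 30th of April, 1960

Count 240 days before December 26, 1960:
April 1960: 30 − 30 = 0 days remain.
Then May (31), June (30), July (31), August (31), September (30), October (31), November (30): 31 + 30 + 31 + 31 + 30 + 31 + 30 = 214 days.
December 1–26, 1960: 26 days.
Total: 0 + 214 + 26 = 240 days.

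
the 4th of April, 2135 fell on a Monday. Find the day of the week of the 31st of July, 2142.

From April 4, 2135 to April 4, 2142: 7 years, of which 2 contain a Feb 29 — 5×365 + 2×366 = 2557 days.
April 2142: 30 − 4 = 26 days remain.
Then May (31), June (30): 31 + 30 = 61 days.
July 1–31, 2142: 31 days.
Residual: 118 days.
Total: 2675 days.
2675 mod 7 = 1, so 1 day after Monday is Tuesday.

Tuesday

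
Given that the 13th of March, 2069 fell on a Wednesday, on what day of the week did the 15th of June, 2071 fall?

March 2069: 31 − 13 = 18 days remain.
Then 26 full months totalling 791 days.
June 1–15, 2071: 15 days.
Total: 18 + 791 + 15 = 824 days.
824 mod 7 = 5, so 5 days after Wednesday is Monday.

Monday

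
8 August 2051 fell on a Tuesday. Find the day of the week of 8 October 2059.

Wednesday

Day-of-year of August 8, 2051: 220.
Day-of-year of October 8, 2059: 281.
2051 has 365 days, so 365 − 220 = 145 days remain in 2051.
Full years 2052–2058: 5 common + 2 leap = 5×365 + 2×366 = 2557 days.
Total: 145 + 2557 + 281 = 2983 days.
2983 mod 7 = 1, so 1 day after Tuesday is Wednesday.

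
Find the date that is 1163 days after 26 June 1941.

1 September 1944

Count 1163 days after June 26, 1941:
June 26, 1941 → June 26, 1942: 365 days.
June 26, 1942 → June 26, 1943: 365 days.
June 26, 1943 → June 26, 1944: 366 days (1944 is a leap year).
June 1944: 30 − 26 = 4 days remain.
Then July (31), August (31): 31 + 31 = 62 days.
September 1, 1944: 1 day.
Residual: 67 days.
Total: 1163 days.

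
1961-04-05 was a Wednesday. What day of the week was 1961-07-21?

Friday

April 1961: 30 − 5 = 25 days remain.
Then May (31), June (30): 31 + 30 = 61 days.
July 1–21, 1961: 21 days.
Total: 25 + 61 + 21 = 107 days.
107 mod 7 = 2, so 2 days after Wednesday is Friday.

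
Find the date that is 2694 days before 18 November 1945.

4 July 1938

Count 2694 days before November 18, 1945:
Day-of-year of July 4, 1938: 185.
Day-of-year of November 18, 1945: 322.
1938 has 365 days, so 365 − 185 = 180 days remain in 1938.
Full years: 1939: 365; 1940: 366; 1941: 365; 1942: 365; 1943: 365; 1944: 366. Sum = 2192.
Total: 180 + 2192 + 322 = 2694 days.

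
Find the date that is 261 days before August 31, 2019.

December 13, 2018

Count 261 days before August 31, 2019:
December 2018: 31 − 13 = 18 days remain.
Then January (31), February 2019 (28), March (31), April (30), May (31), June (30), July (31): 31 + 28 + 31 + 30 + 31 + 30 + 31 = 212 days.
August 1–31, 2019: 31 days.
Total: 18 + 212 + 31 = 261 days.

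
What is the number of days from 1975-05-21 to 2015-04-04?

14563

From May 21, 1975 to May 21, 2014: 39 years, of which 10 contain a Feb 29 — 29×365 + 10×366 = 14245 days.
(2000 is a leap year (divisible by 400).)
May 2014: 31 − 21 = 10 days remain.
Then 10 full months totalling 304 days.
April 1–4, 2015: 4 days.
Residual: 318 days.
Total: 14563 days.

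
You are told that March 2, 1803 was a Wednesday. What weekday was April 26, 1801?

Sunday

Count forward from the earlier date (April 26, 1801) to the later (March 2, 1803):
April 1801: 30 − 26 = 4 days remain.
Then 22 full months totalling 669 days.
March 1–2, 1803: 2 days.
Total: 4 + 669 + 2 = 675 days.
675 mod 7 = 3, so 3 days before Wednesday is Sunday.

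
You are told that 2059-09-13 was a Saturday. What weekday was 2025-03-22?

Saturday

Count forward from the earlier date (March 22, 2025) to the later (September 13, 2059):
From March 22, 2025 to March 22, 2059: 34 years, of which 8 contain a Feb 29 — 26×365 + 8×366 = 12418 days.
March 2059: 31 − 22 = 9 days remain.
Then April (30), May (31), June (30), July (31), August (31): 30 + 31 + 30 + 31 + 31 = 153 days.
September 1–13, 2059: 13 days.
Residual: 175 days.
Total: 12593 days.
12593 is a multiple of 7, so 2025-03-22 falls on the same weekday: Saturday.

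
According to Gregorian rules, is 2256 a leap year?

2256 is a leap year.

Yes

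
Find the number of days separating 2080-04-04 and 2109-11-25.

10826

From April 4, 2080 to April 4, 2109: 29 years, of which 6 contain a Feb 29 — 23×365 + 6×366 = 10591 days.
(2100 is not a leap year (divisible by 100 but not 400).)
April 2109: 30 − 4 = 26 days remain.
Then May (31), June (30), July (31), August (31), September (30), October (31): 31 + 30 + 31 + 31 + 30 + 31 = 184 days.
November 1–25, 2109: 25 days.
Residual: 235 days.
Total: 10826 days.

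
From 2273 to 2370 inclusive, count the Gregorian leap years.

23

Years divisible by 4: 2276, 2280, …, 2368 — 24 in all.
Of these, 2300 is divisible by 100 but not 400, so not leap.
Leap years: 24 − 1 = 23.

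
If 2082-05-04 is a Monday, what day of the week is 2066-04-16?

Friday

Count forward from the earlier date (April 16, 2066) to the later (May 4, 2082):
Day-of-year of April 16, 2066: 106.
Day-of-year of May 4, 2082: 124.
2066 has 365 days, so 365 − 106 = 259 days remain in 2066.
Full years 2067–2081: 11 common + 4 leap = 11×365 + 4×366 = 5479 days.
Total: 259 + 5479 + 124 = 5862 days.
5862 mod 7 = 3, so 3 days before Monday is Friday.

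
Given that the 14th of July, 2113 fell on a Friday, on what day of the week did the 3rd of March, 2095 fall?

Count forward from the earlier date (March 3, 2095) to the later (July 14, 2113):
Day-of-year of March 3, 2095: 62.
Day-of-year of July 14, 2113: 195.
2095 has 365 days, so 365 − 62 = 303 days remain in 2095.
Full years 2096–2112: 13 common + 4 leap = 13×365 + 4×366 = 6209 days.
Total: 303 + 6209 + 195 = 6707 days.
6707 mod 7 = 1, so 1 day before Friday is Thursday.

Thursday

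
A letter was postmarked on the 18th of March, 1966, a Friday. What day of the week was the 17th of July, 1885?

Friday

Count forward from the earlier date (July 17, 1885) to the later (March 18, 1966):
From July 17, 1885 to July 17, 1965: 80 years, of which 19 contain a Feb 29 — 61×365 + 19×366 = 29219 days.
(1900 is not a leap year (divisible by 100 but not 400).)
July 1965: 31 − 17 = 14 days remain.
Then August (31), September (30), October (31), November (30), December (31), January (31), February 1966 (28): 31 + 30 + 31 + 30 + 31 + 31 + 28 = 212 days.
March 1–18, 1966: 18 days.
Residual: 244 days.
Total: 29463 days.
29463 is a multiple of 7, so the 17th of July, 1885 falls on the same weekday: Friday.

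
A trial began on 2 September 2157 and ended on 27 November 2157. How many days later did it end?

86

September 2157: 30 − 2 = 28 days remain.
Then October (31): 31 days.
November 1–27, 2157: 27 days.
Total: 28 + 31 + 27 = 86 days.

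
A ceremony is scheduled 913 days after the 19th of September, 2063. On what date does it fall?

the 20th of March, 2066

Count 913 days after September 19, 2063:
Day-of-year of September 19, 2063: 262.
Day-of-year of March 20, 2066: 79.
2063 has 365 days, so 365 − 262 = 103 days remain in 2063.
Full years: 2064: 366; 2065: 365. Sum = 731.
Total: 103 + 731 + 79 = 913 days.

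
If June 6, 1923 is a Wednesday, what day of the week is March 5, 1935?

Day-of-year of June 6, 1923: 157.
Day-of-year of March 5, 1935: 64.
1923 has 365 days, so 365 − 157 = 208 days remain in 1923.
Full years 1924–1934: 8 common + 3 leap = 8×365 + 3×366 = 4018 days.
Total: 208 + 4018 + 64 = 4290 days.
4290 mod 7 = 6, so 6 days after Wednesday is Tuesday.

Tuesday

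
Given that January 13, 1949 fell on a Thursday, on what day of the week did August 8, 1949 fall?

January 1949: 31 − 13 = 18 days remain.
Then February 1949 (28), March (31), April (30), May (31), June (30), July (31): 28 + 31 + 30 + 31 + 30 + 31 = 181 days.
August 1–8, 1949: 8 days.
Total: 18 + 181 + 8 = 207 days.
207 mod 7 = 4, so 4 days after Thursday is Monday.

Monday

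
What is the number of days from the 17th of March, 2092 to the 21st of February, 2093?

March 2092: 31 − 17 = 14 days remain.
Then 10 full months totalling 306 days.
February 1–21, 2093: 21 days (2093 is not a leap year).
Residual: 341 days.
Total: 341 days.

341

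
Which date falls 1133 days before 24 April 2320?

18 March 2317

Count 1133 days before April 24, 2320:
March 18, 2317 → March 18, 2318: 365 days.
March 18, 2318 → March 18, 2319: 365 days.
March 18, 2319 → March 18, 2320: 366 days (2320 is a leap year).
March 2320: 31 − 18 = 13 days remain.
April 1–24, 2320: 24 days.
Residual: 37 days.
Total: 1133 days.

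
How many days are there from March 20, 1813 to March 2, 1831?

From March 20, 1813 to March 20, 1830: 17 years, of which 4 contain a Feb 29 — 13×365 + 4×366 = 6209 days.
March 1830: 31 − 20 = 11 days remain.
Then 11 full months totalling 334 days.
March 1–2, 1831: 2 days.
Residual: 347 days.
Total: 6556 days.

6556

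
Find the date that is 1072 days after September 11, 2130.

August 18, 2133

Count 1072 days after September 11, 2130:
September 11, 2130 → September 11, 2131: 365 days.
September 11, 2131 → September 11, 2132: 366 days (2132 is a leap year).
September 2132: 30 − 11 = 19 days remain.
Then 10 full months totalling 304 days.
August 1–18, 2133: 18 days.
Residual: 341 days.
Total: 1072 days.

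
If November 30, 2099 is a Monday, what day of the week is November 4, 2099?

Count forward from the earlier date (November 4, 2099) to the later (November 30, 2099):
Within November 2099: 30 − 4 = 26 days.
26 mod 7 = 5, so 5 days before Monday is Wednesday.

Wednesday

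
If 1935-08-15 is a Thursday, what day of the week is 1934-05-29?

Tuesday

Count forward from the earlier date (May 29, 1934) to the later (August 15, 1935):
May 29, 1934 → May 29, 1935: 365 days.
May 1935: 31 − 29 = 2 days remain.
Then June (30), July (31): 30 + 31 = 61 days.
August 1–15, 1935: 15 days.
Residual: 78 days.
Total: 443 days.
443 mod 7 = 2, so 2 days before Thursday is Tuesday.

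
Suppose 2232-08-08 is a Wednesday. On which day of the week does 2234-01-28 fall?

Tuesday

Day-of-year of August 8, 2232: 221.
Day-of-year of January 28, 2234: 28.
2232 has 366 days, so 366 − 221 = 145 days remain in 2232.
Full years: 2233: 365. Sum = 365.
Total: 145 + 365 + 28 = 538 days.
538 mod 7 = 6, so 6 days after Wednesday is Tuesday.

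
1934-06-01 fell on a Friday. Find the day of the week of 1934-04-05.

Count forward from the earlier date (April 5, 1934) to the later (June 1, 1934):
April 1934: 30 − 5 = 25 days remain.
Then May (31): 31 days.
June 1, 1934: 1 day.
Total: 25 + 31 + 1 = 57 days.
57 mod 7 = 1, so 1 day before Friday is Thursday.

Thursday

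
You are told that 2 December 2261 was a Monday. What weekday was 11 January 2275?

Monday

From December 2, 2261 to December 2, 2274: 13 years, of which 3 contain a Feb 29 — 10×365 + 3×366 = 4748 days.
December 2274: 31 − 2 = 29 days remain.
January 1–11, 2275: 11 days.
Residual: 40 days.
Total: 4788 days.
4788 is a multiple of 7, so 11 January 2275 falls on the same weekday: Monday.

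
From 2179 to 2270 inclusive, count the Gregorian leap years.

22

Years divisible by 4: 2180, 2184, …, 2268 — 23 in all.
Of these, 2200 is divisible by 100 but not 400, so not leap.
Leap years: 23 − 1 = 22.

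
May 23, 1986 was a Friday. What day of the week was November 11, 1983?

Count forward from the earlier date (November 11, 1983) to the later (May 23, 1986):
Day-of-year of November 11, 1983: 315.
Day-of-year of May 23, 1986: 143.
1983 has 365 days, so 365 − 315 = 50 days remain in 1983.
Full years: 1984: 366; 1985: 365. Sum = 731.
Total: 50 + 731 + 143 = 924 days.
924 is a multiple of 7, so November 11, 1983 falls on the same weekday: Friday.

Friday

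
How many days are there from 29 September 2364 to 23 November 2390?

From September 29, 2364 to September 29, 2390: 26 years, of which 6 contain a Feb 29 — 20×365 + 6×366 = 9496 days.
September 2390: 30 − 29 = 1 day remains.
Then October (31): 31 days.
November 1–23, 2390: 23 days.
Residual: 55 days.
Total: 9551 days.

9551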